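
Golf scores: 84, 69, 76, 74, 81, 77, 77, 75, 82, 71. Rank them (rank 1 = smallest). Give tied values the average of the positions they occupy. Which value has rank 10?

Sorted (ascending): 69, 71, 74, 75, 76, 77, 77, 81, 82, 84
The 2 values of 77 occupy positions 6–7 → average rank (6+7)/2 = 6.5.
Rank 10 → value 84.

84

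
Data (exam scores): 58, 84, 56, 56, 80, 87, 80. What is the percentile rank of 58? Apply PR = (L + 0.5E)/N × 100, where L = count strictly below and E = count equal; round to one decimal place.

35.7

N = 7.
Strictly below 58: 2. Equal to 58: 1.
PR = (2 + 0.5·1)/7 × 100 = 35.7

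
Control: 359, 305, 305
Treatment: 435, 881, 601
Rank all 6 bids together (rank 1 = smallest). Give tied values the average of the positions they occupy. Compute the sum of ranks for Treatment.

15

Sorted (ascending): 305, 305, 359, 435, 601, 881
The 2 values of 305 occupy positions 1–2 → average rank (1+2)/2 = 1.5.
Treatment values → pooled ranks: 435→4, 881→6, 601→5
Rank sum = 4 + 6 + 5 = 15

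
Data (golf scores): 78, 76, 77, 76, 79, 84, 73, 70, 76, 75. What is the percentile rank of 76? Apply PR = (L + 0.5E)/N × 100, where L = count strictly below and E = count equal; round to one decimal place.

N = 10.
Strictly below 76: 3. Equal to 76: 3.
PR = (3 + 0.5·3)/10 × 100 = 45.0

45.0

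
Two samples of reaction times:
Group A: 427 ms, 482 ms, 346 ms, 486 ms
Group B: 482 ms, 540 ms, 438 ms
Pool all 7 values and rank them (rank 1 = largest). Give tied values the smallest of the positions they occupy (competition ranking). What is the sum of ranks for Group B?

Sorted (descending): 540, 486, 482, 482, 438, 427, 346
The 2 values of 482 occupy positions 3–4 → each gets rank 3.
Group B values → pooled ranks: 482→3, 540→1, 438→5
Rank sum = 3 + 1 + 5 = 9

9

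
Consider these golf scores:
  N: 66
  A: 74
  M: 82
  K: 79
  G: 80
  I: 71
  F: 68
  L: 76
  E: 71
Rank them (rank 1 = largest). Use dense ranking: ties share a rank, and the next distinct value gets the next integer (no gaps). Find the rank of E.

Sorted (descending): 82, 80, 79, 76, 74, 71, 71, 68, 66
The 2 values of 71 share dense rank 6.
Remaining distinct values take the next consecutive integers.
E has value 71 → rank 6.

6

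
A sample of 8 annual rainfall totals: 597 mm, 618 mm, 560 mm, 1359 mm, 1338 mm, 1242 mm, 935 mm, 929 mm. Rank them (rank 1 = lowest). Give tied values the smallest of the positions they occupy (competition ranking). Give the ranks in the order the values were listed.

2, 3, 1, 8, 7, 6, 5, 4

Sorted (ascending): 560, 597, 618, 929, 935, 1242, 1338, 1359
No ties — each value takes its position as its rank.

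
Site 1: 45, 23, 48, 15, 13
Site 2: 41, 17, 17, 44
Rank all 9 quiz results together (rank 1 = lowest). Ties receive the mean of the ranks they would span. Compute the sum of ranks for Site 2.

20

Sorted (ascending): 13, 15, 17, 17, 23, 41, 44, 45, 48
The 2 values of 17 occupy positions 3–4 → average rank (3+4)/2 = 3.5.
Site 2 values → pooled ranks: 41→6, 17→3.5, 17→3.5, 44→7
Rank sum = 6 + 3.5 + 3.5 + 7 = 20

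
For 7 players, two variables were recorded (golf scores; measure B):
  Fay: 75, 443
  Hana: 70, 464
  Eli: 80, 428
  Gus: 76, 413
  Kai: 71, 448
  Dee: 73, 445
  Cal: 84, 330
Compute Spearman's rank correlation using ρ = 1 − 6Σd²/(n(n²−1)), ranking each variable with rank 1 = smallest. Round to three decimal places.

Ranks of variable 1: 4, 1, 6, 5, 2, 3, 7
Ranks of variable 2: 4, 7, 3, 2, 6, 5, 1
d = r₁ − r₂: 0, -6, 3, 3, -4, -2, 6
d²: 0, 36, 9, 9, 16, 4, 36; Σd² = 110
ρ = 1 − 6·110/(7·48) = 1 − 660/336 = -0.964

-0.964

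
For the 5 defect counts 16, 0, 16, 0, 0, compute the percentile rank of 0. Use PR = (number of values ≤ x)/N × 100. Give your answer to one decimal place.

60.0

N = 5.
Strictly below 0: 0. Equal to 0: 3.
PR = 3/5 × 100 = 60.0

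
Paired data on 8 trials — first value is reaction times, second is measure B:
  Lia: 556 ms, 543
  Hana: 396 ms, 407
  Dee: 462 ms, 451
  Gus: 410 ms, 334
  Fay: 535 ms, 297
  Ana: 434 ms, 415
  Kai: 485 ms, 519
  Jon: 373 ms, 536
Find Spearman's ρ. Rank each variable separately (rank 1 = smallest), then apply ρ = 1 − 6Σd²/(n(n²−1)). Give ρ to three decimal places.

Ranks of variable 1: 8, 2, 5, 3, 7, 4, 6, 1
Ranks of variable 2: 8, 3, 5, 2, 1, 4, 6, 7
d = r₁ − r₂: 0, -1, 0, 1, 6, 0, 0, -6
d²: 0, 1, 0, 1, 36, 0, 0, 36; Σd² = 74
ρ = 1 − 6·74/(8·63) = 1 − 444/504 = 0.119

0.119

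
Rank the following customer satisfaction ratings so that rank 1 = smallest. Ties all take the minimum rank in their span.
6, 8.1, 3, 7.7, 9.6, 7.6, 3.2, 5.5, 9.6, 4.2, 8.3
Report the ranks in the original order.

5, 8, 1, 7, 10, 6, 2, 4, 10, 3, 9

Sorted (ascending): 3, 3.2, 4.2, 5.5, 6, 7.6, 7.7, 8.1, 8.3, 9.6, 9.6
The 2 values of 9.6 occupy positions 10–11 → each gets rank 10.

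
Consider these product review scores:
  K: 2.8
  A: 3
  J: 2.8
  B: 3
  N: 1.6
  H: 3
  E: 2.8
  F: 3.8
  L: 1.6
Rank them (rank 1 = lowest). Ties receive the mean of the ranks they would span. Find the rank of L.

1.5

Sorted (ascending): 1.6, 1.6, 2.8, 2.8, 2.8, 3, 3, 3, 3.8
The 2 values of 1.6 occupy positions 1–2 → average rank (1+2)/2 = 1.5.
The 3 values of 2.8 occupy positions 3–5 → average rank 4.
The 3 values of 3 occupy positions 6–8 → average rank 7.
L has value 1.6 → rank 1.5.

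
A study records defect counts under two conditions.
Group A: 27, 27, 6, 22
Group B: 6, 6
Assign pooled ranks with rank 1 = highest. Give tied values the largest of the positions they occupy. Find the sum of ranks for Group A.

13

Sorted (descending): 27, 27, 22, 6, 6, 6
The 2 values of 27 occupy positions 1–2 → each gets rank 2.
The 3 values of 6 occupy positions 4–6 → each gets rank 6.
Group A values → pooled ranks: 27→2, 27→2, 6→6, 22→3
Rank sum = 2 + 2 + 6 + 3 = 13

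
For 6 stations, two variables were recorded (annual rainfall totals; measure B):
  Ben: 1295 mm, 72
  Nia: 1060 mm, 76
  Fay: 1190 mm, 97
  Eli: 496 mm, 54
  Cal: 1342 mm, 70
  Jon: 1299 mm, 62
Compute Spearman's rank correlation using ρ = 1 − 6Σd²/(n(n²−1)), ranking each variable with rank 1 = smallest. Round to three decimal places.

Ranks of variable 1: 4, 2, 3, 1, 6, 5
Ranks of variable 2: 4, 5, 6, 1, 3, 2
d = r₁ − r₂: 0, -3, -3, 0, 3, 3
d²: 0, 9, 9, 0, 9, 9; Σd² = 36
ρ = 1 − 6·36/(6·35) = 1 − 216/210 = -0.029

-0.029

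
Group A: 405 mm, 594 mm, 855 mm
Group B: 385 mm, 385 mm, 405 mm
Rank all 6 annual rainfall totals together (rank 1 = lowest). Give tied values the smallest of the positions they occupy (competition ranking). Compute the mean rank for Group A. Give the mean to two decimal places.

Sorted (ascending): 385, 385, 405, 405, 594, 855
The 2 values of 385 occupy positions 1–2 → each gets rank 1.
The 2 values of 405 occupy positions 3–4 → each gets rank 3.
Group A values → pooled ranks: 405→3, 594→5, 855→6
Mean rank = (3 + 5 + 6) / 3 = 4.67

4.67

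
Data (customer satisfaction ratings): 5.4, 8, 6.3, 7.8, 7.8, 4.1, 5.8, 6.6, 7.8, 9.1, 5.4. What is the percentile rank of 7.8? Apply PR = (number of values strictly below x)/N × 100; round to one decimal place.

N = 11.
Strictly below 7.8: 6. Equal to 7.8: 3.
PR = 6/11 × 100 = 54.5

54.5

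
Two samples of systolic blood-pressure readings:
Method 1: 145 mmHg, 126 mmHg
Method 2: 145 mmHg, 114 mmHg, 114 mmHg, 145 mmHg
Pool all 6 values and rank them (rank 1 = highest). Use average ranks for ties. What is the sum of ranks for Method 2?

Sorted (descending): 145, 145, 145, 126, 114, 114
The 3 values of 145 occupy positions 1–3 → average rank 2.
The 2 values of 114 occupy positions 5–6 → average rank (5+6)/2 = 5.5.
Method 2 values → pooled ranks: 145→2, 114→5.5, 114→5.5, 145→2
Rank sum = 2 + 5.5 + 5.5 + 2 = 15

15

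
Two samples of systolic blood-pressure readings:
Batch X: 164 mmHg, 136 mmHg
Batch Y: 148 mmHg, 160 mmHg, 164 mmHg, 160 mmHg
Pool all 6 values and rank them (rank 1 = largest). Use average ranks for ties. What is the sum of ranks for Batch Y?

13.5

Sorted (descending): 164, 164, 160, 160, 148, 136
The 2 values of 164 occupy positions 1–2 → average rank (1+2)/2 = 1.5.
The 2 values of 160 occupy positions 3–4 → average rank (3+4)/2 = 3.5.
Batch Y values → pooled ranks: 148→5, 160→3.5, 164→1.5, 160→3.5
Rank sum = 5 + 3.5 + 1.5 + 3.5 = 13.5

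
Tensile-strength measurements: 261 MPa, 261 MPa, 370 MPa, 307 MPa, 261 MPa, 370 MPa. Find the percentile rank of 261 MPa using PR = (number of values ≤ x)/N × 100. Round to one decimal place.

N = 6.
Strictly below 261: 0. Equal to 261: 3.
PR = 3/6 × 100 = 50.0

50.0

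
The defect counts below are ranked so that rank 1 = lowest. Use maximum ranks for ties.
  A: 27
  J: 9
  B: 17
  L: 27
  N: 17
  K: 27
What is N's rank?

Sorted (ascending): 9, 17, 17, 27, 27, 27
The 2 values of 17 occupy positions 2–3 → each gets rank 3.
The 3 values of 27 occupy positions 4–6 → each gets rank 6.
N has value 17 → rank 3.

3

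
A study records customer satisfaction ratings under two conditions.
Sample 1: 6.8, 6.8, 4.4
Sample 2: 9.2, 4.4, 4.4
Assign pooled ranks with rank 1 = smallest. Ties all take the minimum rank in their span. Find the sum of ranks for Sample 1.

Sorted (ascending): 4.4, 4.4, 4.4, 6.8, 6.8, 9.2
The 3 values of 4.4 occupy positions 1–3 → each gets rank 1.
The 2 values of 6.8 occupy positions 4–5 → each gets rank 4.
Sample 1 values → pooled ranks: 6.8→4, 6.8→4, 4.4→1
Rank sum = 4 + 4 + 1 = 9

9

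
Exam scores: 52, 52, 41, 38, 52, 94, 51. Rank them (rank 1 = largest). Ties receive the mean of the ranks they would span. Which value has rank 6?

41

Sorted (descending): 94, 52, 52, 52, 51, 41, 38
The 3 values of 52 occupy positions 2–4 → average rank 3.
Rank 6 → value 41.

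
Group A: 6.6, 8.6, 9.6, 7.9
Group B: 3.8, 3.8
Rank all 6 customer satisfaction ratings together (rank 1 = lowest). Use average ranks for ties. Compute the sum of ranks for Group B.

3

Sorted (ascending): 3.8, 3.8, 6.6, 7.9, 8.6, 9.6
The 2 values of 3.8 occupy positions 1–2 → average rank (1+2)/2 = 1.5.
Group B values → pooled ranks: 3.8→1.5, 3.8→1.5
Rank sum = 1.5 + 1.5 = 3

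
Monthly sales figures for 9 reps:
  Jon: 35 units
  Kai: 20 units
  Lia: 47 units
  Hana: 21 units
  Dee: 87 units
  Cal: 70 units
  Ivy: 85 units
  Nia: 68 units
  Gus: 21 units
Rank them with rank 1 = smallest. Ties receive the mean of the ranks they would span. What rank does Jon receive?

4

Sorted (ascending): 20, 21, 21, 35, 47, 68, 70, 85, 87
The 2 values of 21 occupy positions 2–3 → average rank (2+3)/2 = 2.5.
Jon has value 35 units → rank 4.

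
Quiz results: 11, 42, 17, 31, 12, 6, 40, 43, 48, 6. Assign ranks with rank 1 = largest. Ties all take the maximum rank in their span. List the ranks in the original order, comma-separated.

8, 3, 6, 5, 7, 10, 4, 2, 1, 10

Sorted (descending): 48, 43, 42, 40, 31, 17, 12, 11, 6, 6
The 2 values of 6 occupy positions 9–10 → each gets rank 10.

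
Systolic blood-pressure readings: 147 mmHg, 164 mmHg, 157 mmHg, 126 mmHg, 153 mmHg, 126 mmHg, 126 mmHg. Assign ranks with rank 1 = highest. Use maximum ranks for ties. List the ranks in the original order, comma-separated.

4, 1, 2, 7, 3, 7, 7

Sorted (descending): 164, 157, 153, 147, 126, 126, 126
The 3 values of 126 occupy positions 5–7 → each gets rank 7.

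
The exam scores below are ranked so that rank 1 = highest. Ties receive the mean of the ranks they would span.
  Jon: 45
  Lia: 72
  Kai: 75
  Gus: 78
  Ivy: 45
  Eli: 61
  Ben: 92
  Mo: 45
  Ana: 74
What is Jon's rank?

8

Sorted (descending): 92, 78, 75, 74, 72, 61, 45, 45, 45
The 3 values of 45 occupy positions 7–9 → average rank 8.
Jon has value 45 → rank 8.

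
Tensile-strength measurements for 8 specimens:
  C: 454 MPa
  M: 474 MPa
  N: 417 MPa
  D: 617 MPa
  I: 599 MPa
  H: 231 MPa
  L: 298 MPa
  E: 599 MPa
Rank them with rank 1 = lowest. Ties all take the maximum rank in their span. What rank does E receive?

7

Sorted (ascending): 231, 298, 417, 454, 474, 599, 599, 617
The 2 values of 599 occupy positions 6–7 → each gets rank 7.
E has value 599 MPa → rank 7.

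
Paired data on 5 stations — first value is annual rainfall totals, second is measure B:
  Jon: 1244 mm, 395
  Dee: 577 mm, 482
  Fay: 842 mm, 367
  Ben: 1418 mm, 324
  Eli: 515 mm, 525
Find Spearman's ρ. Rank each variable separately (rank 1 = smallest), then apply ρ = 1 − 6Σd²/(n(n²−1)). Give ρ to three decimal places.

-0.900

Ranks of variable 1: 4, 2, 3, 5, 1
Ranks of variable 2: 3, 4, 2, 1, 5
d = r₁ − r₂: 1, -2, 1, 4, -4
d²: 1, 4, 1, 16, 16; Σd² = 38
ρ = 1 − 6·38/(5·24) = 1 − 228/120 = -0.900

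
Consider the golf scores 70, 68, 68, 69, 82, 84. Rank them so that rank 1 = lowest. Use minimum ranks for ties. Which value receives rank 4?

Sorted (ascending): 68, 68, 69, 70, 82, 84
The 2 values of 68 occupy positions 1–2 → each gets rank 1.
Rank 4 → value 70.

70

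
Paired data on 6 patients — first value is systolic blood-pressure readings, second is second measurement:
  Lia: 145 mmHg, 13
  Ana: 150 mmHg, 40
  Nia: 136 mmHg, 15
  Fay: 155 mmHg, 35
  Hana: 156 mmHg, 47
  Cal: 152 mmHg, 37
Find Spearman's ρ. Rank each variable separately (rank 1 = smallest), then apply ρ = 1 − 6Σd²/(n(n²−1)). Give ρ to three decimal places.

Ranks of variable 1: 2, 3, 1, 5, 6, 4
Ranks of variable 2: 1, 5, 2, 3, 6, 4
d = r₁ − r₂: 1, -2, -1, 2, 0, 0
d²: 1, 4, 1, 4, 0, 0; Σd² = 10
ρ = 1 − 6·10/(6·35) = 1 − 60/210 = 0.714

0.714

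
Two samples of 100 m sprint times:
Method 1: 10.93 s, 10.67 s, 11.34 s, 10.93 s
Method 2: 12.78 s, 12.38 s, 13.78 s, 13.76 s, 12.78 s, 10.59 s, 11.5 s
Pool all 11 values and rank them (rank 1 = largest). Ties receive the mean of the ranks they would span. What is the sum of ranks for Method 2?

Sorted (descending): 13.78, 13.76, 12.78, 12.78, 12.38, 11.5, 11.34, 10.93, 10.93, 10.67, 10.59
The 2 values of 12.78 occupy positions 3–4 → average rank (3+4)/2 = 3.5.
The 2 values of 10.93 occupy positions 8–9 → average rank (8+9)/2 = 8.5.
Method 2 values → pooled ranks: 12.78→3.5, 12.38→5, 13.78→1, 13.76→2, 12.78→3.5, 10.59→11, 11.5→6
Rank sum = 3.5 + 5 + 1 + 2 + 3.5 + 11 + 6 = 32

32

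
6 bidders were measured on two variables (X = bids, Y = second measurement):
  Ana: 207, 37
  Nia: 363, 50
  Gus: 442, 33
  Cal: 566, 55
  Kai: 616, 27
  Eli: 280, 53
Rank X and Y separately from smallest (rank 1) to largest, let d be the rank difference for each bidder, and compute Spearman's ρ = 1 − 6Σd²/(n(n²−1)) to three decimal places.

-0.257

Ranks of variable 1: 1, 3, 4, 5, 6, 2
Ranks of variable 2: 3, 4, 2, 6, 1, 5
d = r₁ − r₂: -2, -1, 2, -1, 5, -3
d²: 4, 1, 4, 1, 25, 9; Σd² = 44
ρ = 1 − 6·44/(6·35) = 1 − 264/210 = -0.257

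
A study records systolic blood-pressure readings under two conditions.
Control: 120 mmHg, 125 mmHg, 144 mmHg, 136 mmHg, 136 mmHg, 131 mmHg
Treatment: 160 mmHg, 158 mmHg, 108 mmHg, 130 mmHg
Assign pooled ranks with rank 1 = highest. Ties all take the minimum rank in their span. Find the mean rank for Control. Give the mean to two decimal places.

Sorted (descending): 160, 158, 144, 136, 136, 131, 130, 125, 120, 108
The 2 values of 136 occupy positions 4–5 → each gets rank 4.
Control values → pooled ranks: 120→9, 125→8, 144→3, 136→4, 136→4, 131→6
Mean rank = (9 + 8 + 3 + 4 + 4 + 6) / 6 = 5.67

5.67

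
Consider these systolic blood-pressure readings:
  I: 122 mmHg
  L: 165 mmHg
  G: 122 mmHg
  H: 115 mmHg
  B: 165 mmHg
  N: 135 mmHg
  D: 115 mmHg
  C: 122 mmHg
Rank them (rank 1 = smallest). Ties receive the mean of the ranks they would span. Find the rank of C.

Sorted (ascending): 115, 115, 122, 122, 122, 135, 165, 165
The 2 values of 115 occupy positions 1–2 → average rank (1+2)/2 = 1.5.
The 3 values of 122 occupy positions 3–5 → average rank 4.
The 2 values of 165 occupy positions 7–8 → average rank (7+8)/2 = 7.5.
C has value 122 mmHg → rank 4.

4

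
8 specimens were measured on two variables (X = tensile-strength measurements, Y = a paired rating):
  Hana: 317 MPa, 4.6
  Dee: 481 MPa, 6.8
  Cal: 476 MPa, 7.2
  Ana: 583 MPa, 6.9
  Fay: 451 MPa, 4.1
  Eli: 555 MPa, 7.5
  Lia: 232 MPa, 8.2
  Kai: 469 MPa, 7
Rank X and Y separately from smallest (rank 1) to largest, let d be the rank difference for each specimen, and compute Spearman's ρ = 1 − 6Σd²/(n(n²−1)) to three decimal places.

Ranks of variable 1: 2, 6, 5, 8, 3, 7, 1, 4
Ranks of variable 2: 2, 3, 6, 4, 1, 7, 8, 5
d = r₁ − r₂: 0, 3, -1, 4, 2, 0, -7, -1
d²: 0, 9, 1, 16, 4, 0, 49, 1; Σd² = 80
ρ = 1 − 6·80/(8·63) = 1 − 480/504 = 0.048

0.048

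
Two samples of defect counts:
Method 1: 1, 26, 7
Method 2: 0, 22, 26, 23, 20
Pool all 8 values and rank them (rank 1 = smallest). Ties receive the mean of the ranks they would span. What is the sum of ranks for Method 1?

12.5

Sorted (ascending): 0, 1, 7, 20, 22, 23, 26, 26
The 2 values of 26 occupy positions 7–8 → average rank (7+8)/2 = 7.5.
Method 1 values → pooled ranks: 1→2, 26→7.5, 7→3
Rank sum = 2 + 7.5 + 3 = 12.5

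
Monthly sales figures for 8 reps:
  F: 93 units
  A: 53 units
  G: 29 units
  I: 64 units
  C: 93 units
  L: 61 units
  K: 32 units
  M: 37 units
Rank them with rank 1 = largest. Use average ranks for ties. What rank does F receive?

Sorted (descending): 93, 93, 64, 61, 53, 37, 32, 29
The 2 values of 93 occupy positions 1–2 → average rank (1+2)/2 = 1.5.
F has value 93 units → rank 1.5.

1.5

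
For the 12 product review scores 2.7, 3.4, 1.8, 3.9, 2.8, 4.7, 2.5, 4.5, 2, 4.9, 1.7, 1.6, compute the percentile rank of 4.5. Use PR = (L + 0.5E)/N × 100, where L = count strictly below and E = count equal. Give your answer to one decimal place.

N = 12.
Strictly below 4.5: 9. Equal to 4.5: 1.
PR = (9 + 0.5·1)/12 × 100 = 79.2

79.2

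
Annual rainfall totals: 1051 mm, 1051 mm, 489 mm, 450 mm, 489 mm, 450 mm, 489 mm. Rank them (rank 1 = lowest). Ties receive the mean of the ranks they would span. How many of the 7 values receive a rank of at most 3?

Sorted (ascending): 450, 450, 489, 489, 489, 1051, 1051
The 2 values of 450 occupy positions 1–2 → average rank (1+2)/2 = 1.5.
The 3 values of 489 occupy positions 3–5 → average rank 4.
The 2 values of 1051 occupy positions 6–7 → average rank (6+7)/2 = 6.5.
Ranks ≤ 3: {1.5, 1.5} → 2 values.

2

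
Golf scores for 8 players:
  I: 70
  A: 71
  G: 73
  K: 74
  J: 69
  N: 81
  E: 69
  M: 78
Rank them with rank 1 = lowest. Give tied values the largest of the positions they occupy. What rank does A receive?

4

Sorted (ascending): 69, 69, 70, 71, 73, 74, 78, 81
The 2 values of 69 occupy positions 1–2 → each gets rank 2.
A has value 71 → rank 4.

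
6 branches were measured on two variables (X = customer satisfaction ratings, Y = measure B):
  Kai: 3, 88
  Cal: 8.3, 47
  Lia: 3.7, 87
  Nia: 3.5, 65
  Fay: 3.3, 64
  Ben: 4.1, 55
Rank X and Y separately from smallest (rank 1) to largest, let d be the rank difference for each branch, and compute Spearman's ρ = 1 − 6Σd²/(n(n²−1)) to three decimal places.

-0.771

Ranks of variable 1: 1, 6, 4, 3, 2, 5
Ranks of variable 2: 6, 1, 5, 4, 3, 2
d = r₁ − r₂: -5, 5, -1, -1, -1, 3
d²: 25, 25, 1, 1, 1, 9; Σd² = 62
ρ = 1 − 6·62/(6·35) = 1 − 372/210 = -0.771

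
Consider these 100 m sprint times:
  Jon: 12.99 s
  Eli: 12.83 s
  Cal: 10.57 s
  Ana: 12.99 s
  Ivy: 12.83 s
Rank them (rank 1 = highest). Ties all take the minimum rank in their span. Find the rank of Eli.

3

Sorted (descending): 12.99, 12.99, 12.83, 12.83, 10.57
The 2 values of 12.99 occupy positions 1–2 → each gets rank 1.
The 2 values of 12.83 occupy positions 3–4 → each gets rank 3.
Eli has value 12.83 s → rank 3.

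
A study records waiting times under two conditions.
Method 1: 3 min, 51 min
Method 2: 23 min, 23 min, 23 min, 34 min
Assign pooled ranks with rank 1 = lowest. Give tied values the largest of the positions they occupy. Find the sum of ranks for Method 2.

17

Sorted (ascending): 3, 23, 23, 23, 34, 51
The 3 values of 23 occupy positions 2–4 → each gets rank 4.
Method 2 values → pooled ranks: 23→4, 23→4, 23→4, 34→5
Rank sum = 4 + 4 + 4 + 5 = 17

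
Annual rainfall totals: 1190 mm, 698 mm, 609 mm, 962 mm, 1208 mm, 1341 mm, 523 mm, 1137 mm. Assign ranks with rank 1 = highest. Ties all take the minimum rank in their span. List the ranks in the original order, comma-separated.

3, 6, 7, 5, 2, 1, 8, 4

Sorted (descending): 1341, 1208, 1190, 1137, 962, 698, 609, 523
No ties — each value takes its position as its rank.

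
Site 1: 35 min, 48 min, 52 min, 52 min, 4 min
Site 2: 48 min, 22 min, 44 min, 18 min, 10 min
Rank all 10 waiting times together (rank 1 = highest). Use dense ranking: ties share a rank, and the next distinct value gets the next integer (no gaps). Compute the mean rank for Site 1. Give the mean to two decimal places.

Sorted (descending): 52, 52, 48, 48, 44, 35, 22, 18, 10, 4
The 2 values of 52 share dense rank 1.
The 2 values of 48 share dense rank 2.
Remaining distinct values take the next consecutive integers.
Site 1 values → pooled ranks: 35→4, 48→2, 52→1, 52→1, 4→8
Mean rank = (4 + 2 + 1 + 1 + 8) / 5 = 3.20

3.20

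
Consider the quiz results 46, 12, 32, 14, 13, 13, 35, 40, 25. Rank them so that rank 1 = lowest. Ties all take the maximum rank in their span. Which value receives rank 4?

14

Sorted (ascending): 12, 13, 13, 14, 25, 32, 35, 40, 46
The 2 values of 13 occupy positions 2–3 → each gets rank 3.
Rank 4 → value 14.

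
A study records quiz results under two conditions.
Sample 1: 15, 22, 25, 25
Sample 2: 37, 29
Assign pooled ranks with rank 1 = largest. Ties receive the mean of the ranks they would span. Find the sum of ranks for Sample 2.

3

Sorted (descending): 37, 29, 25, 25, 22, 15
The 2 values of 25 occupy positions 3–4 → average rank (3+4)/2 = 3.5.
Sample 2 values → pooled ranks: 37→1, 29→2
Rank sum = 1 + 2 = 3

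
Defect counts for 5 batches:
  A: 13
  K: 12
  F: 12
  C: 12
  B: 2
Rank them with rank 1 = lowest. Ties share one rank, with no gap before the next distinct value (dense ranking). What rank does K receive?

2

Sorted (ascending): 2, 12, 12, 12, 13
The 3 values of 12 share dense rank 2.
Remaining distinct values take the next consecutive integers.
K has value 12 → rank 2.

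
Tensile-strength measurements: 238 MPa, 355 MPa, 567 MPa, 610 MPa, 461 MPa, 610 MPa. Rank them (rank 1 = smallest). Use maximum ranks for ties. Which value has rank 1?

238

Sorted (ascending): 238, 355, 461, 567, 610, 610
The 2 values of 610 occupy positions 5–6 → each gets rank 6.
Rank 1 → value 238.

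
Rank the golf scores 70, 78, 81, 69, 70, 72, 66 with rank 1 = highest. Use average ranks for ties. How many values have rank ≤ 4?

Sorted (descending): 81, 78, 72, 70, 70, 69, 66
The 2 values of 70 occupy positions 4–5 → average rank (4+5)/2 = 4.5.
Ranks ≤ 4: {1, 2, 3} → 3 values.

3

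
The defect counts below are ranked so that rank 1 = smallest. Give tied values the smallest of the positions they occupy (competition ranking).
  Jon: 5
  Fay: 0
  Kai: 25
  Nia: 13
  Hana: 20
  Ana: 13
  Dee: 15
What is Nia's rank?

Sorted (ascending): 0, 5, 13, 13, 15, 20, 25
The 2 values of 13 occupy positions 3–4 → each gets rank 3.
Nia has value 13 → rank 3.

3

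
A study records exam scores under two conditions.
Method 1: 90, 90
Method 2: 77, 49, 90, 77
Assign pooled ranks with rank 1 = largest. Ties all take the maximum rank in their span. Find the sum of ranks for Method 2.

Sorted (descending): 90, 90, 90, 77, 77, 49
The 3 values of 90 occupy positions 1–3 → each gets rank 3.
The 2 values of 77 occupy positions 4–5 → each gets rank 5.
Method 2 values → pooled ranks: 77→5, 49→6, 90→3, 77→5
Rank sum = 5 + 6 + 3 + 5 = 19

19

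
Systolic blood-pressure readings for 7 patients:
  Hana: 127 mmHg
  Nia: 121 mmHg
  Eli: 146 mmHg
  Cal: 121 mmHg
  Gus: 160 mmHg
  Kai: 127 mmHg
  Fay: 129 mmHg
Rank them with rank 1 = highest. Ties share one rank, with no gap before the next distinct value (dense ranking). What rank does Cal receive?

5

Sorted (descending): 160, 146, 129, 127, 127, 121, 121
The 2 values of 127 share dense rank 4.
The 2 values of 121 share dense rank 5.
Remaining distinct values take the next consecutive integers.
Cal has value 121 mmHg → rank 5.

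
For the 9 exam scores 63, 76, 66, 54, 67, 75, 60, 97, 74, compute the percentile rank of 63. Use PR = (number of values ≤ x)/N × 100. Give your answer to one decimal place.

33.3

N = 9.
Strictly below 63: 2. Equal to 63: 1.
PR = 3/9 × 100 = 33.3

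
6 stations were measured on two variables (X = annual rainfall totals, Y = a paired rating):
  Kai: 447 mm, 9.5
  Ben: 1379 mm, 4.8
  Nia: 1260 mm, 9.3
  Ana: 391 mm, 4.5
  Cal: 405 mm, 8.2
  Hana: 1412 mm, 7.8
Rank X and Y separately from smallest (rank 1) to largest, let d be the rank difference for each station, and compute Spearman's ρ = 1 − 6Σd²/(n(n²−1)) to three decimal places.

Ranks of variable 1: 3, 5, 4, 1, 2, 6
Ranks of variable 2: 6, 2, 5, 1, 4, 3
d = r₁ − r₂: -3, 3, -1, 0, -2, 3
d²: 9, 9, 1, 0, 4, 9; Σd² = 32
ρ = 1 − 6·32/(6·35) = 1 − 192/210 = 0.086

0.086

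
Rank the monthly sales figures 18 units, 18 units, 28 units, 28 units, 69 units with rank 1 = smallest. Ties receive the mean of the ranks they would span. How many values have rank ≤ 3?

2

Sorted (ascending): 18, 18, 28, 28, 69
The 2 values of 18 occupy positions 1–2 → average rank (1+2)/2 = 1.5.
The 2 values of 28 occupy positions 3–4 → average rank (3+4)/2 = 3.5.
Ranks ≤ 3: {1.5, 1.5} → 2 values.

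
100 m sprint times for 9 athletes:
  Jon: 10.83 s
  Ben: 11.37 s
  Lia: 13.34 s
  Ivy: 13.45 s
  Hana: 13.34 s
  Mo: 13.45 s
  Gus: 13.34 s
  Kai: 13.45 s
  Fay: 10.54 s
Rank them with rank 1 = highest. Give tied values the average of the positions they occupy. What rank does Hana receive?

5

Sorted (descending): 13.45, 13.45, 13.45, 13.34, 13.34, 13.34, 11.37, 10.83, 10.54
The 3 values of 13.45 occupy positions 1–3 → average rank 2.
The 3 values of 13.34 occupy positions 4–6 → average rank 5.
Hana has value 13.34 s → rank 5.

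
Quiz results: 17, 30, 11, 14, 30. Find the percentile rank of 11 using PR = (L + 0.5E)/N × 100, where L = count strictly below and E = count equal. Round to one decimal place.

10.0

N = 5.
Strictly below 11: 0. Equal to 11: 1.
PR = (0 + 0.5·1)/5 × 100 = 10.0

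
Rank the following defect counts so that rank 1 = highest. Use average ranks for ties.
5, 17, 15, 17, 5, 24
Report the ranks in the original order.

Sorted (descending): 24, 17, 17, 15, 5, 5
The 2 values of 17 occupy positions 2–3 → average rank (2+3)/2 = 2.5.
The 2 values of 5 occupy positions 5–6 → average rank (5+6)/2 = 5.5.

5.5, 2.5, 4, 2.5, 5.5, 1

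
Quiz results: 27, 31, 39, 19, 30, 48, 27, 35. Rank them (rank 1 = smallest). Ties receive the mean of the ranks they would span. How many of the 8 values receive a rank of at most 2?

Sorted (ascending): 19, 27, 27, 30, 31, 35, 39, 48
The 2 values of 27 occupy positions 2–3 → average rank (2+3)/2 = 2.5.
Ranks ≤ 2: {1} → 1 value.

1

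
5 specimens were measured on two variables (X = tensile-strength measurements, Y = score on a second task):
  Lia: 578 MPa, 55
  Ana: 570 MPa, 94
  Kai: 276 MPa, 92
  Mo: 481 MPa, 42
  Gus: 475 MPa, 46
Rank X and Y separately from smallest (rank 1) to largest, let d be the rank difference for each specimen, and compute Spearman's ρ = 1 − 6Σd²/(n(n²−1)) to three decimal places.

Ranks of variable 1: 5, 4, 1, 3, 2
Ranks of variable 2: 3, 5, 4, 1, 2
d = r₁ − r₂: 2, -1, -3, 2, 0
d²: 4, 1, 9, 4, 0; Σd² = 18
ρ = 1 − 6·18/(5·24) = 1 − 108/120 = 0.100

0.100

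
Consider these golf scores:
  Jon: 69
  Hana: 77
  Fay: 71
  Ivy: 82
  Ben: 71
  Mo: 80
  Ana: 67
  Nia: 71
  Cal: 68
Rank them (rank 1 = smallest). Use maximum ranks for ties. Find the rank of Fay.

6

Sorted (ascending): 67, 68, 69, 71, 71, 71, 77, 80, 82
The 3 values of 71 occupy positions 4–6 → each gets rank 6.
Fay has value 71 → rank 6.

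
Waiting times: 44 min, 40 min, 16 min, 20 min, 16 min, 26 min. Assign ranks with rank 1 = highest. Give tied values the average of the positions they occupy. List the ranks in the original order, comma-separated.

Sorted (descending): 44, 40, 26, 20, 16, 16
The 2 values of 16 occupy positions 5–6 → average rank (5+6)/2 = 5.5.

1, 2, 5.5, 4, 5.5, 3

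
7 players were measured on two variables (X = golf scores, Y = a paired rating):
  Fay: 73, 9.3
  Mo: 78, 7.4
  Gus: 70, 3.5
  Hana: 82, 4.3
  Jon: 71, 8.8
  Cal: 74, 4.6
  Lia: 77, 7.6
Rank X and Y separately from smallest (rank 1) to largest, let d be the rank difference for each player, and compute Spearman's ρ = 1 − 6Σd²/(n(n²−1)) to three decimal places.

Ranks of variable 1: 3, 6, 1, 7, 2, 4, 5
Ranks of variable 2: 7, 4, 1, 2, 6, 3, 5
d = r₁ − r₂: -4, 2, 0, 5, -4, 1, 0
d²: 16, 4, 0, 25, 16, 1, 0; Σd² = 62
ρ = 1 − 6·62/(7·48) = 1 − 372/336 = -0.107

-0.107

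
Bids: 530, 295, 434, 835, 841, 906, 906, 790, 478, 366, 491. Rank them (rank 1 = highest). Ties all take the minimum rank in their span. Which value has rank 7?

Sorted (descending): 906, 906, 841, 835, 790, 530, 491, 478, 434, 366, 295
The 2 values of 906 occupy positions 1–2 → each gets rank 1.
Rank 7 → value 491.

491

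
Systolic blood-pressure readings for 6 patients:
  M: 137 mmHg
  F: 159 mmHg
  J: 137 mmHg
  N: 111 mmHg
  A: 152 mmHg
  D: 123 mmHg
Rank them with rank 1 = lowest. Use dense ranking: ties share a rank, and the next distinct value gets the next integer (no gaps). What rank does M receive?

Sorted (ascending): 111, 123, 137, 137, 152, 159
The 2 values of 137 share dense rank 3.
Remaining distinct values take the next consecutive integers.
M has value 137 mmHg → rank 3.

3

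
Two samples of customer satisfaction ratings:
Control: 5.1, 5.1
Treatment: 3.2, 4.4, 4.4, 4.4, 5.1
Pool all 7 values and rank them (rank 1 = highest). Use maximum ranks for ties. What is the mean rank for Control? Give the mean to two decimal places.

Sorted (descending): 5.1, 5.1, 5.1, 4.4, 4.4, 4.4, 3.2
The 3 values of 5.1 occupy positions 1–3 → each gets rank 3.
The 3 values of 4.4 occupy positions 4–6 → each gets rank 6.
Control values → pooled ranks: 5.1→3, 5.1→3
Mean rank = (3 + 3) / 2 = 3.00

3.00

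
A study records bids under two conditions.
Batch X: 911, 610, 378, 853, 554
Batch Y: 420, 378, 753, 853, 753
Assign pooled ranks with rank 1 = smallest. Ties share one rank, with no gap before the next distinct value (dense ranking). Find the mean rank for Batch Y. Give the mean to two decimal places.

3.80

Sorted (ascending): 378, 378, 420, 554, 610, 753, 753, 853, 853, 911
The 2 values of 378 share dense rank 1.
The 2 values of 753 share dense rank 5.
The 2 values of 853 share dense rank 6.
Remaining distinct values take the next consecutive integers.
Batch Y values → pooled ranks: 420→2, 378→1, 753→5, 853→6, 753→5
Mean rank = (2 + 1 + 5 + 6 + 5) / 5 = 3.80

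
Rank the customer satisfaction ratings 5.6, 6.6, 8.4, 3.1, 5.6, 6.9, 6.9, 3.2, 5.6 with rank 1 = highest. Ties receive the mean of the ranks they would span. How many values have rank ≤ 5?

4

Sorted (descending): 8.4, 6.9, 6.9, 6.6, 5.6, 5.6, 5.6, 3.2, 3.1
The 2 values of 6.9 occupy positions 2–3 → average rank (2+3)/2 = 2.5.
The 3 values of 5.6 occupy positions 5–7 → average rank 6.
Ranks ≤ 5: {1, 2.5, 2.5, 4} → 4 values.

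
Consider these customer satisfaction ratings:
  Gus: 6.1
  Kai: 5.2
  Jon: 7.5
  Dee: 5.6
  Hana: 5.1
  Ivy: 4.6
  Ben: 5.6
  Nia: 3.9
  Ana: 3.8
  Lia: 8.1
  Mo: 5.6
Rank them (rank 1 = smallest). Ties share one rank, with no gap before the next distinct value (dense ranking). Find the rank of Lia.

Sorted (ascending): 3.8, 3.9, 4.6, 5.1, 5.2, 5.6, 5.6, 5.6, 6.1, 7.5, 8.1
The 3 values of 5.6 share dense rank 6.
Remaining distinct values take the next consecutive integers.
Lia has value 8.1 → rank 9.

9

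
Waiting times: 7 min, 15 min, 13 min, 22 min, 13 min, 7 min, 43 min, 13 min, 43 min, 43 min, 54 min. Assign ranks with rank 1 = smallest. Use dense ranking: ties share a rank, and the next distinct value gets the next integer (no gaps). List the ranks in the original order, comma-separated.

Sorted (ascending): 7, 7, 13, 13, 13, 15, 22, 43, 43, 43, 54
The 2 values of 7 share dense rank 1.
The 3 values of 13 share dense rank 2.
The 3 values of 43 share dense rank 5.
Remaining distinct values take the next consecutive integers.

1, 3, 2, 4, 2, 1, 5, 2, 5, 5, 6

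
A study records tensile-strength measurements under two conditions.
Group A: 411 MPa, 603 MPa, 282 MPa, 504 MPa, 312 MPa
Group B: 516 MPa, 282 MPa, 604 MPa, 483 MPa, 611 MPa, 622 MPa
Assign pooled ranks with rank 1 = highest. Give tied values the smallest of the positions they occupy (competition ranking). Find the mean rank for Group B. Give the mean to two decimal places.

Sorted (descending): 622, 611, 604, 603, 516, 504, 483, 411, 312, 282, 282
The 2 values of 282 occupy positions 10–11 → each gets rank 10.
Group B values → pooled ranks: 516→5, 282→10, 604→3, 483→7, 611→2, 622→1
Mean rank = (5 + 10 + 3 + 7 + 2 + 1) / 6 = 4.67

4.67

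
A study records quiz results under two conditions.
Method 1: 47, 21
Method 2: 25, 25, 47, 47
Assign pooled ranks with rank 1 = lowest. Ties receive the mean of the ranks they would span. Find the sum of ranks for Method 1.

6

Sorted (ascending): 21, 25, 25, 47, 47, 47
The 2 values of 25 occupy positions 2–3 → average rank (2+3)/2 = 2.5.
The 3 values of 47 occupy positions 4–6 → average rank 5.
Method 1 values → pooled ranks: 47→5, 21→1
Rank sum = 5 + 1 = 6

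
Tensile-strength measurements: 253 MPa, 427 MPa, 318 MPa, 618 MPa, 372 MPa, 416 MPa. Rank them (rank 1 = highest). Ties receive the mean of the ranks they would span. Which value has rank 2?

427

Sorted (descending): 618, 427, 416, 372, 318, 253
No ties — each value takes its position as its rank.
Rank 2 → value 427.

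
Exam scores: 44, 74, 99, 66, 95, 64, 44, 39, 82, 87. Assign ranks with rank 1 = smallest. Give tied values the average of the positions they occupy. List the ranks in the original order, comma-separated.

2.5, 6, 10, 5, 9, 4, 2.5, 1, 7, 8

Sorted (ascending): 39, 44, 44, 64, 66, 74, 82, 87, 95, 99
The 2 values of 44 occupy positions 2–3 → average rank (2+3)/2 = 2.5.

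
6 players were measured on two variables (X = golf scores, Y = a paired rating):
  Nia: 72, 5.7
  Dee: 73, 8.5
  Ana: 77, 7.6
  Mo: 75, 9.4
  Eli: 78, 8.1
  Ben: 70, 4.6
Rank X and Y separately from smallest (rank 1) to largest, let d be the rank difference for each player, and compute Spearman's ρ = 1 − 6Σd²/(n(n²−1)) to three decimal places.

Ranks of variable 1: 2, 3, 5, 4, 6, 1
Ranks of variable 2: 2, 5, 3, 6, 4, 1
d = r₁ − r₂: 0, -2, 2, -2, 2, 0
d²: 0, 4, 4, 4, 4, 0; Σd² = 16
ρ = 1 − 6·16/(6·35) = 1 − 96/210 = 0.543

0.543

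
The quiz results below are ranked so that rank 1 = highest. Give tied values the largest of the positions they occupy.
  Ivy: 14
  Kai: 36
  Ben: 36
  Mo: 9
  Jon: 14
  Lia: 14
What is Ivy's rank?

Sorted (descending): 36, 36, 14, 14, 14, 9
The 2 values of 36 occupy positions 1–2 → each gets rank 2.
The 3 values of 14 occupy positions 3–5 → each gets rank 5.
Ivy has value 14 → rank 5.

5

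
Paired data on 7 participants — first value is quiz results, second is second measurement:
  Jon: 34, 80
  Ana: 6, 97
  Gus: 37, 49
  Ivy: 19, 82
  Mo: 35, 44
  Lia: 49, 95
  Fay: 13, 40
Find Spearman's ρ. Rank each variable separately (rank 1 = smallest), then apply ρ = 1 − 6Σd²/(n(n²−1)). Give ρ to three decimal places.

-0.071

Ranks of variable 1: 4, 1, 6, 3, 5, 7, 2
Ranks of variable 2: 4, 7, 3, 5, 2, 6, 1
d = r₁ − r₂: 0, -6, 3, -2, 3, 1, 1
d²: 0, 36, 9, 4, 9, 1, 1; Σd² = 60
ρ = 1 − 6·60/(7·48) = 1 − 360/336 = -0.071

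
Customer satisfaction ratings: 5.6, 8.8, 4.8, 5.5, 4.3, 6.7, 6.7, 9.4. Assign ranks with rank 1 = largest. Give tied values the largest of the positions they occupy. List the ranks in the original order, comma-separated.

5, 2, 7, 6, 8, 4, 4, 1

Sorted (descending): 9.4, 8.8, 6.7, 6.7, 5.6, 5.5, 4.8, 4.3
The 2 values of 6.7 occupy positions 3–4 → each gets rank 4.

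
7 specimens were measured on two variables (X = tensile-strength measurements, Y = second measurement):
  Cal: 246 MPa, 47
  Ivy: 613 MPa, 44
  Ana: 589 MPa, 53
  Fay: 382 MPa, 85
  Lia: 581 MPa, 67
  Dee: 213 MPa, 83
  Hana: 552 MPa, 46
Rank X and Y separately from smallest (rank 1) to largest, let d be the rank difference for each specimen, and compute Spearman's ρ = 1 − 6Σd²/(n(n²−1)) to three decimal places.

-0.536

Ranks of variable 1: 2, 7, 6, 3, 5, 1, 4
Ranks of variable 2: 3, 1, 4, 7, 5, 6, 2
d = r₁ − r₂: -1, 6, 2, -4, 0, -5, 2
d²: 1, 36, 4, 16, 0, 25, 4; Σd² = 86
ρ = 1 − 6·86/(7·48) = 1 − 516/336 = -0.536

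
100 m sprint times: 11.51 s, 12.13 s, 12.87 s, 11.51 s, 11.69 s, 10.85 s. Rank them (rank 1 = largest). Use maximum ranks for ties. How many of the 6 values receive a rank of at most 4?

Sorted (descending): 12.87, 12.13, 11.69, 11.51, 11.51, 10.85
The 2 values of 11.51 occupy positions 4–5 → each gets rank 5.
Ranks ≤ 4: {1, 2, 3} → 3 values.

3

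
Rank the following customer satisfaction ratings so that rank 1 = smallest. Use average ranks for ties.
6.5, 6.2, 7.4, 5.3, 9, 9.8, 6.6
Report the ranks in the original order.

3, 2, 5, 1, 6, 7, 4

Sorted (ascending): 5.3, 6.2, 6.5, 6.6, 7.4, 9, 9.8
No ties — each value takes its position as its rank.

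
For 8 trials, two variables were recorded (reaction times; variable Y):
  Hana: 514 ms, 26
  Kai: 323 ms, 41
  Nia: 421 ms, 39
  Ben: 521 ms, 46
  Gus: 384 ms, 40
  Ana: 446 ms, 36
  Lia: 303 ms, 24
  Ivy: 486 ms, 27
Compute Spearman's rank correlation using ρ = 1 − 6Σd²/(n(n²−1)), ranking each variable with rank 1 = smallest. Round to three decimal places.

0.167

Ranks of variable 1: 7, 2, 4, 8, 3, 5, 1, 6
Ranks of variable 2: 2, 7, 5, 8, 6, 4, 1, 3
d = r₁ − r₂: 5, -5, -1, 0, -3, 1, 0, 3
d²: 25, 25, 1, 0, 9, 1, 0, 9; Σd² = 70
ρ = 1 − 6·70/(8·63) = 1 − 420/504 = 0.167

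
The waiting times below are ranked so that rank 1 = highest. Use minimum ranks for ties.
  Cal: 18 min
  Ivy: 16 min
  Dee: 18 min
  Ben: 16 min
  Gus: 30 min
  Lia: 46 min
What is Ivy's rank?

5

Sorted (descending): 46, 30, 18, 18, 16, 16
The 2 values of 18 occupy positions 3–4 → each gets rank 3.
The 2 values of 16 occupy positions 5–6 → each gets rank 5.
Ivy has value 16 min → rank 5.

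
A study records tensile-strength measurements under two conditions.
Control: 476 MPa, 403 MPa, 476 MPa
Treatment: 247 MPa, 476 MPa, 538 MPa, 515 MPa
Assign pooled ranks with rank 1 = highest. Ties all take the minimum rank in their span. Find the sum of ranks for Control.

Sorted (descending): 538, 515, 476, 476, 476, 403, 247
The 3 values of 476 occupy positions 3–5 → each gets rank 3.
Control values → pooled ranks: 476→3, 403→6, 476→3
Rank sum = 3 + 6 + 3 = 12

12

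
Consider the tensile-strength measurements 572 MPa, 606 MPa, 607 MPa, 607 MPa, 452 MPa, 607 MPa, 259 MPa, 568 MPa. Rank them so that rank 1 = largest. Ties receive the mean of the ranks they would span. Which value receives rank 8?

259

Sorted (descending): 607, 607, 607, 606, 572, 568, 452, 259
The 3 values of 607 occupy positions 1–3 → average rank 2.
Rank 8 → value 259.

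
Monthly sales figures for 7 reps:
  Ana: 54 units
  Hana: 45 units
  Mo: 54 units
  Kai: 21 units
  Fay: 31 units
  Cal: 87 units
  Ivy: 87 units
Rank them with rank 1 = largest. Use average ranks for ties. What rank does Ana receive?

Sorted (descending): 87, 87, 54, 54, 45, 31, 21
The 2 values of 87 occupy positions 1–2 → average rank (1+2)/2 = 1.5.
The 2 values of 54 occupy positions 3–4 → average rank (3+4)/2 = 3.5.
Ana has value 54 units → rank 3.5.

3.5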